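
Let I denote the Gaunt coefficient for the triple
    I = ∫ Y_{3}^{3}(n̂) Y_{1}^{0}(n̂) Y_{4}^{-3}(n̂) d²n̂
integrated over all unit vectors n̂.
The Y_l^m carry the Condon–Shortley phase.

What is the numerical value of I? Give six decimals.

-0.162868

m-sum 0 ✓  L=8 even ✓  2≤4≤4 ✓
Π(2lᵢ+1) = 7×3×9 = 189
triangle coeff Δ(3,1,4) = 1/252
Σ_t [0,0]: t=0:+1/36 = 1/36
(3j)²=4/63 [(3 1 4; 0 0 0)], sign=+1
Σ_t [0,0]: t=0:+1/720 = 1/720
(3j)²=1/36 [(3 1 4; 3 0 -3)], sign=-1
⇒ 4πI² = 1/3
I = (-1)√(1/3/(4π)) = -0.16286750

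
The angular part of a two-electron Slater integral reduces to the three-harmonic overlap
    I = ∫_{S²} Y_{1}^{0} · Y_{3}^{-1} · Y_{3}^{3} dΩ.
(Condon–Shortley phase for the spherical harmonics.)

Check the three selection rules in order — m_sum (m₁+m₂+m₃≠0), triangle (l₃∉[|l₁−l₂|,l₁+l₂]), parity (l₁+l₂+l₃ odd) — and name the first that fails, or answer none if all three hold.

m₁+m₂+m₃ = 0 − 1 + 3 = 2  ✗
triangle: |1−3|=2 ≤ l₃=3 ≤ 1+3=4
parity: l₁+l₂+l₃ = 7 is odd

m_sum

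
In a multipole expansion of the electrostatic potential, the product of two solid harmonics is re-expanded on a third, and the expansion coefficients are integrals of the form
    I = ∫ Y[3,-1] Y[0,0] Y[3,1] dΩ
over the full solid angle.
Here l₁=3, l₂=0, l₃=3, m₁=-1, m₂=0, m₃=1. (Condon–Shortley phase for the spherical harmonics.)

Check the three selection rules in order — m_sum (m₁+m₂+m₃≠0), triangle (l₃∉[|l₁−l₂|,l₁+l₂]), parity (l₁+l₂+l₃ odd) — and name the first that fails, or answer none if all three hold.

Σmᵢ = 0  ✓
l₃∈[|l₁−l₂|,l₁+l₂]=[3,3], have l₃=3  ✓
Σlᵢ = 6 ⇒ even  ✓

none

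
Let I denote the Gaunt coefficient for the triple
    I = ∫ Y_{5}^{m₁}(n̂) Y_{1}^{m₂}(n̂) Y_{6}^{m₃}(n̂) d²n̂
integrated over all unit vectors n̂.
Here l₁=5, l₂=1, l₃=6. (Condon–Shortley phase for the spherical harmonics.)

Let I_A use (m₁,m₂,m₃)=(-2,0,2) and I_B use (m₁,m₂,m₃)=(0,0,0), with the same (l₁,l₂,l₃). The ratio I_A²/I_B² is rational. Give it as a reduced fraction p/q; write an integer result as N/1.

8/9

Same 5,1,6: normalisation and zero-m 3j drop out of the ratio.
A: Δ: 0! 10! 2! / 13! → 1/858; sum: t=0:+1/30240 = 1/30240; 3j²(5 1 6; -2 0 2) = Δ·Π!·Σ² = 16/429  (sign +1)
B: Δ: 0! 10! 2! / 13! → 1/858; sum: t=0:+1/14400 = 1/14400; 3j²(5 1 6; 0 0 0) = Δ·Π!·Σ² = 6/143  (sign +1)
I_A²/I_B² = (16/429)/(6/143) = 8/9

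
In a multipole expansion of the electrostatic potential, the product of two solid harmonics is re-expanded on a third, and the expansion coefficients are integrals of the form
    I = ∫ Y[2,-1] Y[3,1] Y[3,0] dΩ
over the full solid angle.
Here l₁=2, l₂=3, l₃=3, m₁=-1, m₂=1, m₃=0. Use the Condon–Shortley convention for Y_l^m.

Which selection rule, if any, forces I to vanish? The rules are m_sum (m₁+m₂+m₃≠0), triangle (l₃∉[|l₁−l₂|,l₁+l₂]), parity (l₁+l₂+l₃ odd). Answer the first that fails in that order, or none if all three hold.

none

Σmᵢ = 0  ✓
l₃∈[|l₁−l₂|,l₁+l₂]=[1,5], have l₃=3  ✓
Σlᵢ = 8 ⇒ even  ✓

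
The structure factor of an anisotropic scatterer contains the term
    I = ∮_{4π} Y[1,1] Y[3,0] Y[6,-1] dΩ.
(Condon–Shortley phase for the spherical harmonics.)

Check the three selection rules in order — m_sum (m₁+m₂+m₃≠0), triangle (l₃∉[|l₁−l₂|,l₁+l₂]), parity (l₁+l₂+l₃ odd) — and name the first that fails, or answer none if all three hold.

triangle

azimuthal sum: 1 + 0 − 1 = 0  ✓
2 ≤ 6 ≤ 4 (triangle on l)  ✗
L = 1 + 3 + 6 = 10 (even)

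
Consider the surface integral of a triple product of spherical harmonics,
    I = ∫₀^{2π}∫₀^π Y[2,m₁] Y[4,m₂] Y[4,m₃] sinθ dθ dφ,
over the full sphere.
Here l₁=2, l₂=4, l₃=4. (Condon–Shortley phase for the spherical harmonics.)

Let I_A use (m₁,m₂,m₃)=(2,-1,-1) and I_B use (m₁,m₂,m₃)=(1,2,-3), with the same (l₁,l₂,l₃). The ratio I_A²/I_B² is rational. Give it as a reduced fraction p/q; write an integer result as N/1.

l's match ⇒ only the (l;m) 3-j factors differ between A and B.
A: triangle coeff Δ(2,4,4) = 1/13860; Σ_t [0,0]: t=0:+1/144 = 1/144; (3j)²=10/231 [(2 4 4; 2 -1 -1)], sign=-1
B: triangle coeff Δ(2,4,4) = 1/13860; Σ_t [0,1]: t=0:+1/1440 t=1:−1/240 = -1/288; (3j)²=5/132 [(2 4 4; 1 2 -3)], sign=+1
I_A²/I_B² = (10/231)/(5/132) = 8/7

8/7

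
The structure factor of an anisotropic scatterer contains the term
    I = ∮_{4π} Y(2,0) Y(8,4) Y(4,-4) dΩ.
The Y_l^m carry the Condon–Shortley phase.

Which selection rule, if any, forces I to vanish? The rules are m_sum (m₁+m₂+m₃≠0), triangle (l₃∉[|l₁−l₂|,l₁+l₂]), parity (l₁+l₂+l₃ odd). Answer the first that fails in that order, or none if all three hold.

m₁+m₂+m₃ = 0 + 4 − 4 = 0  ✓
triangle: |2−8|=6 ≤ l₃=4 ≤ 2+8=10  ✗
parity: l₁+l₂+l₃ = 14 is even

triangle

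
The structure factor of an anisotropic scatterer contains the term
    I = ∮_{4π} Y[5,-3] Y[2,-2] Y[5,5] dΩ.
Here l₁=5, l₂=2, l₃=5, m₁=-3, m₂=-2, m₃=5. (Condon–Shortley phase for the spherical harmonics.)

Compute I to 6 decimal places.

0.088588

Rules hold: Σm=0, L=12 even, 3≤5≤7.
N = 11·5·11 = 605
Δ = 2!·8!·2!/13! = 1/38610
Racah Σ t=0..2: t=0:+1/2880 t=1:−1/576 t=2:+1/2880 = -1/960
⇒ 3j(5 2 5; 0 0 0)² = 10/429, sgn +1
Racah Σ t=0..0: t=0:+1/161280 = 1/161280
⇒ 3j(5 2 5; -3 -2 5)² = 1/143, sgn +1
4πI² = N·(3j₀)²·(3jₘ)² = 50/507
I = +1·√(0.0986193/4π) = 0.08858824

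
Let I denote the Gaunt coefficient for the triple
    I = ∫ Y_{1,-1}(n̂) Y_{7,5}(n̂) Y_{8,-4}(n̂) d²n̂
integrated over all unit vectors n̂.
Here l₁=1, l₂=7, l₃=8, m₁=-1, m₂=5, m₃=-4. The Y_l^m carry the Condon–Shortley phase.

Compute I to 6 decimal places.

m-sum 0 ✓  L=16 even ✓  6≤8≤8 ✓
Π(2lᵢ+1) = 3×15×17 = 765
triangle coeff Δ(1,7,8) = 1/2040
Σ_t [0,0]: t=0:+1/25401600 = 1/25401600
(3j)²=8/255 [(1 7 8; 0 0 0)], sign=+1
Σ_t [0,0]: t=0:+1/1916006400 = 1/1916006400
(3j)²=1/340 [(1 7 8; -1 5 -4)], sign=+1
⇒ 4πI² = 6/85
I = (+1)√(6/85/(4π)) = 0.07494820

0.074948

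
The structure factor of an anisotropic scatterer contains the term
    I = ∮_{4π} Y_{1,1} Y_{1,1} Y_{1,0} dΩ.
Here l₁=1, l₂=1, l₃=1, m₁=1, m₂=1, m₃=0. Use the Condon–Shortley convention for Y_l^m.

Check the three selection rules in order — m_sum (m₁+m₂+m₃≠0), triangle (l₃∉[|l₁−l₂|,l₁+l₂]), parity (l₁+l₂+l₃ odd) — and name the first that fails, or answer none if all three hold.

azimuthal sum: 1 + 1 + 0 = 2  ✗
0 ≤ 1 ≤ 2 (triangle on l)
L = 1 + 1 + 1 = 3 (odd)

m_sum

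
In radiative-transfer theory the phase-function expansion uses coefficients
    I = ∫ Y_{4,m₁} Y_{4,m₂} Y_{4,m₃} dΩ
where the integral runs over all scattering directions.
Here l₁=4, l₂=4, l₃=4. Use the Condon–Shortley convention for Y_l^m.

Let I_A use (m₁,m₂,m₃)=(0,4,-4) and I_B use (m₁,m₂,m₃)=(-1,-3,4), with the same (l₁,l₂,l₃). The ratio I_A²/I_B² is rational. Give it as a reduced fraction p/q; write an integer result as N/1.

2/5

l's match ⇒ only the (l;m) 3-j factors differ between A and B.
A: triangle coeff Δ(4,4,4) = 1/450450; Σ_t [4,4]: t=4:+1/13824 = 1/13824; (3j)²=14/1287 [(4 4 4; 0 4 -4)], sign=+1
B: triangle coeff Δ(4,4,4) = 1/450450; Σ_t [1,1]: t=1:−1/3456 = -1/3456; (3j)²=35/1287 [(4 4 4; -1 -3 4)], sign=-1
I_A²/I_B² = (14/1287)/(35/1287) = 2/5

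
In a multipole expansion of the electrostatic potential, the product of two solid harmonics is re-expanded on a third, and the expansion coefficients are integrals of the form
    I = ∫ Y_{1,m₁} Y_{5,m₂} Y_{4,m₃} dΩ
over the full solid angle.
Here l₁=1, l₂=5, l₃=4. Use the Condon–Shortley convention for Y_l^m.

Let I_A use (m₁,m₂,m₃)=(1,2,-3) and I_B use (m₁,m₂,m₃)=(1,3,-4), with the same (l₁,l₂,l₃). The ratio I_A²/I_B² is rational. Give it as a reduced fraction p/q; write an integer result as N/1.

l's match ⇒ only the (l;m) 3-j factors differ between A and B.
A: triangle coeff Δ(1,5,4) = 1/495; Σ_t [0,0]: t=0:+1/10080 = 1/10080; (3j)²=1/165 [(1 5 4; 1 2 -3)], sign=-1
B: triangle coeff Δ(1,5,4) = 1/495; Σ_t [0,0]: t=0:+1/80640 = 1/80640; (3j)²=1/495 [(1 5 4; 1 3 -4)], sign=+1
I_A²/I_B² = (1/165)/(1/495) = 3/1

3/1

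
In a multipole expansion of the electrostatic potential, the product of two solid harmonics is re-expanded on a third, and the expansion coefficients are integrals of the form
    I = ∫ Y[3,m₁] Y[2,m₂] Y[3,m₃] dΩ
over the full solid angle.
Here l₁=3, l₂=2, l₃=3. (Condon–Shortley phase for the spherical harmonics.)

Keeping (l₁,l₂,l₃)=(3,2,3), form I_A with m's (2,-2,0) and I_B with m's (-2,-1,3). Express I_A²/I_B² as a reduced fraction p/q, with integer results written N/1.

4/5

Shared (l₁,l₂,l₃)=(3,2,3): N and (l;000)² cancel in I_A²/I_B².
A: Δ = 2!·4!·2!/9! = 1/3780; Racah Σ t=0..0: t=0:+1/24 = 1/24; ⇒ 3j(3 2 3; 2 -2 0)² = 1/21, sgn -1
B: Δ = 2!·4!·2!/9! = 1/3780; Racah Σ t=1..1: t=1:−1/48 = -1/48; ⇒ 3j(3 2 3; -2 -1 3)² = 5/84, sgn -1
I_A²/I_B² = (1/21)/(5/84) = 4/5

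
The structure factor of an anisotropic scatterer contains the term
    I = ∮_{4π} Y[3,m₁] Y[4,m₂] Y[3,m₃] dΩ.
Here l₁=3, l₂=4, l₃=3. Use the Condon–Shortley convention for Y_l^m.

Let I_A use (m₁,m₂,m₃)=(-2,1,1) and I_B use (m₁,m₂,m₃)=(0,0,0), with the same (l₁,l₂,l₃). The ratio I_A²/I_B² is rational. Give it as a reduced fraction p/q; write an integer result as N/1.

8/9

Shared (l₁,l₂,l₃)=(3,4,3): N and (l;000)² cancel in I_A²/I_B².
A: Δ = 4!·2!·4!/11! = 1/34650; Racah Σ t=3..4: t=3:−1/48 t=4:+1/144 = -1/72; ⇒ 3j(3 4 3; -2 1 1)² = 16/693, sgn -1
B: Δ = 4!·2!·4!/11! = 1/34650; Racah Σ t=1..3: t=1:−1/72 t=2:+1/16 t=3:−1/72 = 5/144; ⇒ 3j(3 4 3; 0 0 0)² = 2/77, sgn -1
I_A²/I_B² = (16/693)/(2/77) = 8/9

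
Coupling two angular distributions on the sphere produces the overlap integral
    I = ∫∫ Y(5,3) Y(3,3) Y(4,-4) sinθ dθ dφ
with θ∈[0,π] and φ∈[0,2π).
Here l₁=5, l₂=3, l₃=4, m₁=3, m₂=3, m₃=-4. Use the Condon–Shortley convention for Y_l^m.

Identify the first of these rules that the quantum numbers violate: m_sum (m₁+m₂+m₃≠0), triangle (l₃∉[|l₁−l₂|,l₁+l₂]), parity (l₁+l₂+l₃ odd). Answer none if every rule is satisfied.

m₁+m₂+m₃ = 3 + 3 − 4 = 2  ✗
triangle: |5−3|=2 ≤ l₃=4 ≤ 5+3=8
parity: l₁+l₂+l₃ = 12 is even

m_sum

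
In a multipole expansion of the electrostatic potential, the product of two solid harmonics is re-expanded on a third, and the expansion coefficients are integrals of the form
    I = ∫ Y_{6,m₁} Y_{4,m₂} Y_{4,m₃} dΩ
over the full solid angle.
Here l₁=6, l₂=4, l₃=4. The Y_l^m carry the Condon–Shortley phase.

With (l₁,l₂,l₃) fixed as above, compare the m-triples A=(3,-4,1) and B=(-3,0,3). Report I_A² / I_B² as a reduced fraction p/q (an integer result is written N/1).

Shared (l₁,l₂,l₃)=(6,4,4): N and (l;000)² cancel in I_A²/I_B².
A: Δ = 6!·6!·2!/15! = 1/1261260; Racah Σ t=0..0: t=0:+1/51840 = 1/51840; ⇒ 3j(6 4 4; 3 -4 1)² = 8/429, sgn -1
B: Δ = 6!·6!·2!/15! = 1/1261260; Racah Σ t=3..4: t=3:−1/25920 t=4:+1/11520 = 1/20736; ⇒ 3j(6 4 4; -3 0 3)² = 5/429, sgn -1
I_A²/I_B² = (8/429)/(5/429) = 8/5

8/5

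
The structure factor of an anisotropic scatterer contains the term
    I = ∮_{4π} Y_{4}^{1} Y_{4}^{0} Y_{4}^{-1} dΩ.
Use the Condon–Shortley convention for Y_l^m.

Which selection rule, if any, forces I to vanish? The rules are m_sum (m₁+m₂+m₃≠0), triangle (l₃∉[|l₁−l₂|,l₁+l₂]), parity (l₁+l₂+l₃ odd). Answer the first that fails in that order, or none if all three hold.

none

Σmᵢ = 0  ✓
l₃∈[|l₁−l₂|,l₁+l₂]=[0,8], have l₃=4  ✓
Σlᵢ = 12 ⇒ even  ✓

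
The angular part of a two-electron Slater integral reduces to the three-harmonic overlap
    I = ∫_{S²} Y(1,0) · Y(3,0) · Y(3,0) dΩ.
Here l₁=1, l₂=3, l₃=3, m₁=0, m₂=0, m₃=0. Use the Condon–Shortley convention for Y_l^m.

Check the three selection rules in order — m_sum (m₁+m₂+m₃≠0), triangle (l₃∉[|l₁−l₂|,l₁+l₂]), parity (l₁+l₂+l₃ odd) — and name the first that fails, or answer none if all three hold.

parity

azimuthal sum: 0 + 0 + 0 = 0  ✓
2 ≤ 3 ≤ 4 (triangle on l)  ✓
L = 1 + 3 + 3 = 7 (odd)  ✗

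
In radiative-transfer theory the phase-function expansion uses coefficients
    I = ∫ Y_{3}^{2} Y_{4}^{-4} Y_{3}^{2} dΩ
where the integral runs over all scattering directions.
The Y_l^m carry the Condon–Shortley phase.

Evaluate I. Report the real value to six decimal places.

0.214561

Rules hold: Σm=0, L=10 even, 1≤3≤7.
N = 7·9·7 = 441
Δ = 4!·2!·4!/11! = 1/34650
Racah Σ t=1..3: t=1:−1/72 t=2:+1/16 t=3:−1/72 = 5/144
⇒ 3j(3 4 3; 0 0 0)² = 2/77, sgn -1
Racah Σ t=0..0: t=0:+1/576 = 1/576
⇒ 3j(3 4 3; 2 -4 2)² = 5/99, sgn -1
4πI² = N·(3j₀)²·(3jₘ)² = 70/121
I = +1·√(0.578512/4π) = 0.21456131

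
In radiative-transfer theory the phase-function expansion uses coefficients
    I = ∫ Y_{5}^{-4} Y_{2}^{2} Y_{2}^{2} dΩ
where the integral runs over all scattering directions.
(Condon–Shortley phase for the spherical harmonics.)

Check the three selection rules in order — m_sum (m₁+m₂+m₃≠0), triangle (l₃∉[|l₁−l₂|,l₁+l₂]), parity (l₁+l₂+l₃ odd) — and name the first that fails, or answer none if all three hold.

triangle

azimuthal sum: -4 + 2 + 2 = 0  ✓
3 ≤ 2 ≤ 7 (triangle on l)  ✗
L = 5 + 2 + 2 = 9 (odd)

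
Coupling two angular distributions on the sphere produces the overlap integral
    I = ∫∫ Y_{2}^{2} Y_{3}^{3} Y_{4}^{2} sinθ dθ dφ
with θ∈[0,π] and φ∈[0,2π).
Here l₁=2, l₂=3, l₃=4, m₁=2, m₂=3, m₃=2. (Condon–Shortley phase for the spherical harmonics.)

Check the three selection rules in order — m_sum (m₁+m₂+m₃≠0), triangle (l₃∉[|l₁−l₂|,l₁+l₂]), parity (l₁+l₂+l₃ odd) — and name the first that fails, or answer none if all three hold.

m_sum

Σmᵢ = 7  ✗
l₃∈[|l₁−l₂|,l₁+l₂]=[1,5], have l₃=4
Σlᵢ = 9 ⇒ odd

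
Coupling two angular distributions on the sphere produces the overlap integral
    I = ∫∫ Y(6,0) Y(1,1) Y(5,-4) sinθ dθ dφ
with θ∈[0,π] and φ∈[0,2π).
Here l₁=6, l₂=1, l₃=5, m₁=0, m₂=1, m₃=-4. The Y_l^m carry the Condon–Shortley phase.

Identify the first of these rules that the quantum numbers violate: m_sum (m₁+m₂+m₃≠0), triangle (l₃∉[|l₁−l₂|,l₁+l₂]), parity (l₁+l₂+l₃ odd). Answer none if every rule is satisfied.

Σmᵢ = -3  ✗
l₃∈[|l₁−l₂|,l₁+l₂]=[5,7], have l₃=5
Σlᵢ = 12 ⇒ even

m_sum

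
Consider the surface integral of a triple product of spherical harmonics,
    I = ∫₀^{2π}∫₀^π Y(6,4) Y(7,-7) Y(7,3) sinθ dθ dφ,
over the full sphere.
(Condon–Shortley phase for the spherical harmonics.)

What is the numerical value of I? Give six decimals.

0.139650

m-sum 0 ✓  L=20 even ✓  1≤7≤13 ✓
Π(2lᵢ+1) = 13×15×15 = 2925
triangle coeff Δ(6,7,7) = 1/2444321880
Σ_t [0,6]: t=0:+1/2612736000 t=1:−1/20736000 t=2:+1/1658880 t=3:−1/746496 t=4:+1/1658880 t=5:−1/20736000 t=6:+1/2612736000 = -1/4354560
(3j)²=1000/138567 [(6 7 7; 0 0 0)], sign=+1
Σ_t [0,0]: t=0:+1/1393459200 = 1/1393459200
(3j)²=15/1292 [(6 7 7; 4 -7 3)], sign=+1
⇒ 4πI² = 281250/1147619
I = (+1)√(281250/1147619/(4π)) = 0.13965049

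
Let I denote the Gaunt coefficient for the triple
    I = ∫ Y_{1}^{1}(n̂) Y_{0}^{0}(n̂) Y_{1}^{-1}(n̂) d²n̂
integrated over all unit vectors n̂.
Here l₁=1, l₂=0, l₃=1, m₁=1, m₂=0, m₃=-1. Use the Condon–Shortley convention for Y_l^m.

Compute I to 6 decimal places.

-0.282095

Rules hold: Σm=0, L=2 even, 1≤1≤1.
N = 3·1·3 = 9
Δ = 0!·2!·0!/3! = 1/3
Racah Σ t=0..0: t=0:+1/1 = 1/1
⇒ 3j(1 0 1; 0 0 0)² = 1/3, sgn -1
Racah Σ t=0..0: t=0:+1/2 = 1/2
⇒ 3j(1 0 1; 1 0 -1)² = 1/3, sgn +1
4πI² = N·(3j₀)²·(3jₘ)² = 1/1
I = -1·√(1/4π) = -0.28209479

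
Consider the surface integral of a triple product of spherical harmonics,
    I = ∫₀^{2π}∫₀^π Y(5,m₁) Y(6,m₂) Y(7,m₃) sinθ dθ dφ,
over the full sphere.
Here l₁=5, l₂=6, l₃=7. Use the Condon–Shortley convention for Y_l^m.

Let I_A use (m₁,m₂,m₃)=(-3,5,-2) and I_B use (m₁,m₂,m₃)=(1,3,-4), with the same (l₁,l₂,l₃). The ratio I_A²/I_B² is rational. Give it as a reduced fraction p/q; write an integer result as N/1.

2240/9

l's match ⇒ only the (l;m) 3-j factors differ between A and B.
A: triangle coeff Δ(5,6,7) = 1/174594420; Σ_t [3,4]: t=3:−1/29030400 t=4:+1/5806080 = 1/7257600; (3j)²=64/4199 [(5 6 7; -3 5 -2)], sign=-1
B: triangle coeff Δ(5,6,7) = 1/174594420; Σ_t [1,4]: t=1:−1/8709120 t=2:+1/967680 t=3:−1/1036800 t=4:+1/12441600 = 1/29030400; (3j)²=9/146965 [(5 6 7; 1 3 -4)], sign=-1
I_A²/I_B² = (64/4199)/(9/146965) = 2240/9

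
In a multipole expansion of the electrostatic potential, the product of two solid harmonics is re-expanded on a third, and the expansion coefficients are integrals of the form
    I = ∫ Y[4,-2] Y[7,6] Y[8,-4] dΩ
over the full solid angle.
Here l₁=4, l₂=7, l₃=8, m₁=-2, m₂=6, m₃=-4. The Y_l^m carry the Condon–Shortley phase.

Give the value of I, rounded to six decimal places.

Σlᵢ=19 odd — θ-integrand is odd under cosθ→−cosθ; I=0

0.000000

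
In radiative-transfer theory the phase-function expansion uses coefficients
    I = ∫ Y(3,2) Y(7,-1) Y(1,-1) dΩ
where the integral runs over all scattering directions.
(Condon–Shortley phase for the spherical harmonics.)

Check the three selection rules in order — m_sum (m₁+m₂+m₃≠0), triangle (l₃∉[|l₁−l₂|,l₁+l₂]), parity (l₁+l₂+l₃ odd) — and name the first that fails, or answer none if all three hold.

triangle

azimuthal sum: 2 − 1 − 1 = 0  ✓
4 ≤ 1 ≤ 10 (triangle on l)  ✗
L = 3 + 7 + 1 = 11 (odd)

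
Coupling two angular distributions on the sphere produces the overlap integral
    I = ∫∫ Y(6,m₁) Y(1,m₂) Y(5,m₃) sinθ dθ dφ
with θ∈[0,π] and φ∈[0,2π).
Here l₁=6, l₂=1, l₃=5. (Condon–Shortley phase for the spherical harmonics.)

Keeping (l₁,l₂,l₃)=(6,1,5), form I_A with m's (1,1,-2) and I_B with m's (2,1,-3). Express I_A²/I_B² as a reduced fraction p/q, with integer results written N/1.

5/3

l's match ⇒ only the (l;m) 3-j factors differ between A and B.
A: triangle coeff Δ(6,1,5) = 1/858; Σ_t [2,2]: t=2:+1/60480 = 1/60480; (3j)²=5/429 [(6 1 5; 1 1 -2)], sign=-1
B: triangle coeff Δ(6,1,5) = 1/858; Σ_t [2,2]: t=2:+1/161280 = 1/161280; (3j)²=1/143 [(6 1 5; 2 1 -3)], sign=+1
I_A²/I_B² = (5/429)/(1/143) = 5/3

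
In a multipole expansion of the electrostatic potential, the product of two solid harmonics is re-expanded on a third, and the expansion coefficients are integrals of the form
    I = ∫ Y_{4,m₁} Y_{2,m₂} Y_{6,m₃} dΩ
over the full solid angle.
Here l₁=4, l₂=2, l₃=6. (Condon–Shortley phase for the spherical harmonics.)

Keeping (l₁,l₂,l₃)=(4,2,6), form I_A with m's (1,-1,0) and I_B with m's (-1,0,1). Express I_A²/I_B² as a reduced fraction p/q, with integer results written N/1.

4/7

Same 4,2,6: normalisation and zero-m 3j drop out of the ratio.
A: Δ: 0! 8! 4! / 13! → 1/6435; sum: t=0:+1/4320 = 1/4320; 3j²(4 2 6; 1 -1 0) = Δ·Π!·Σ² = 8/429  (sign +1)
B: Δ: 0! 8! 4! / 13! → 1/6435; sum: t=0:+1/2880 = 1/2880; 3j²(4 2 6; -1 0 1) = Δ·Π!·Σ² = 14/429  (sign -1)
I_A²/I_B² = (8/429)/(14/429) = 4/7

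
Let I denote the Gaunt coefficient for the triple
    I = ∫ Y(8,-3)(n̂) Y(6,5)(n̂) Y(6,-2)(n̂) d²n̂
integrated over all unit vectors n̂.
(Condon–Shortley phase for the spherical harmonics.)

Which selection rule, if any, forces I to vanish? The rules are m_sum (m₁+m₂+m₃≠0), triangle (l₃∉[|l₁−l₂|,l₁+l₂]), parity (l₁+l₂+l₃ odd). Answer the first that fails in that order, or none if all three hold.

m₁+m₂+m₃ = -3 + 5 − 2 = 0  ✓
triangle: |8−6|=2 ≤ l₃=6 ≤ 8+6=14  ✓
parity: l₁+l₂+l₃ = 20 is even  ✓

none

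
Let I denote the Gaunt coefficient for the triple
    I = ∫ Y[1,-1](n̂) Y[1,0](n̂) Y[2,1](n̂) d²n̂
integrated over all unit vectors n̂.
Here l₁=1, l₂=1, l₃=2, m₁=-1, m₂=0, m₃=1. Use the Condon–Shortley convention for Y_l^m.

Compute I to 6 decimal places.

Checks pass: Σm=0; 4 even; l₃=2∈[0,2].
(2·1+1)(2·1+1)(2·2+1) = 45
Δ: 0! 2! 2! / 5! → 1/30
sum: t=0:+1/1 = 1/1
3j²(1 1 2; 0 0 0) = Δ·Π!·Σ² = 2/15  (sign +1)
sum: t=0:+1/2 = 1/2
3j²(1 1 2; -1 0 1) = Δ·Π!·Σ² = 1/10  (sign -1)
combine: 4πI² = 45·2/15·1/10 = 3/5
take √, sign -1: I = -0.21850969

-0.218510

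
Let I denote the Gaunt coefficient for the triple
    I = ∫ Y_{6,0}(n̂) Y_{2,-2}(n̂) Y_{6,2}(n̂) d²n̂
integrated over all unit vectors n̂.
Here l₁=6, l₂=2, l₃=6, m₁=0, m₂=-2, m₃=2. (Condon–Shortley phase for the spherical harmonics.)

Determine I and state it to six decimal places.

-0.191909

Rules hold: Σm=0, L=14 even, 4≤6≤8.
N = 13·5·13 = 845
Δ = 2!·10!·2!/15! = 1/90090
Racah Σ t=0..2: t=0:+1/69120 t=1:−1/14400 t=2:+1/69120 = -7/172800
⇒ 3j(6 2 6; 0 0 0)² = 14/715, sgn -1
Racah Σ t=0..0: t=0:+1/69120 = 1/69120
⇒ 3j(6 2 6; 0 -2 2)² = 4/143, sgn +1
4πI² = N·(3j₀)²·(3jₘ)² = 56/121
I = -1·√(0.46281/4π) = -0.19190947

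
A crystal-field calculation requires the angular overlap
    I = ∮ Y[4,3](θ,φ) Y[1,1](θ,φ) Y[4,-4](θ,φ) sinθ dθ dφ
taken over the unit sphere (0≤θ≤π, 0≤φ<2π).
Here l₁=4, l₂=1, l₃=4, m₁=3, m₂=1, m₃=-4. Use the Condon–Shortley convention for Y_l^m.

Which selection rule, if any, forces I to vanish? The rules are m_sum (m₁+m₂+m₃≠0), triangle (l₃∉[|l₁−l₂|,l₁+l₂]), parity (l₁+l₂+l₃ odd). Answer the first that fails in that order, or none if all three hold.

m₁+m₂+m₃ = 3 + 1 − 4 = 0  ✓
triangle: |4−1|=3 ≤ l₃=4 ≤ 4+1=5  ✓
parity: l₁+l₂+l₃ = 9 is odd  ✗

parity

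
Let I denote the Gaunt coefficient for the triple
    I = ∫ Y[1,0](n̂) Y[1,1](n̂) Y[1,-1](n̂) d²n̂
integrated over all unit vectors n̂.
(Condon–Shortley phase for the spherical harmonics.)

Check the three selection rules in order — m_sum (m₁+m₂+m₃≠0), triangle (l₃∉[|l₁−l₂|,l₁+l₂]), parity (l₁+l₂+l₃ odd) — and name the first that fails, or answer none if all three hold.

Σmᵢ = 0  ✓
l₃∈[|l₁−l₂|,l₁+l₂]=[0,2], have l₃=1  ✓
Σlᵢ = 3 ⇒ odd  ✗

parity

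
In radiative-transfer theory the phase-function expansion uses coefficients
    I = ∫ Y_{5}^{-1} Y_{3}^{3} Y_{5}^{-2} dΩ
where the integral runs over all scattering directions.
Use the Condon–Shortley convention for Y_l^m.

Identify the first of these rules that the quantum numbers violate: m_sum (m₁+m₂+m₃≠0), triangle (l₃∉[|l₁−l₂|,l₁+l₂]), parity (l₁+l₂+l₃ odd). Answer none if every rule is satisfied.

m₁+m₂+m₃ = -1 + 3 − 2 = 0  ✓
triangle: |5−3|=2 ≤ l₃=5 ≤ 5+3=8  ✓
parity: l₁+l₂+l₃ = 13 is odd  ✗

parity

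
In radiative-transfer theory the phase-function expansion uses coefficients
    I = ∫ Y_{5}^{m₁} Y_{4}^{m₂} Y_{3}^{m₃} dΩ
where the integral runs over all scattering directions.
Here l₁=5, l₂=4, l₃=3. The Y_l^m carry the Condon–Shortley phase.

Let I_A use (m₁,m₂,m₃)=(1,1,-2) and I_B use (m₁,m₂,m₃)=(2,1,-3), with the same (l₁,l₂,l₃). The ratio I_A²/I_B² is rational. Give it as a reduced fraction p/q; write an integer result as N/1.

25/42

Shared (l₁,l₂,l₃)=(5,4,3): N and (l;000)² cancel in I_A²/I_B².
A: Δ = 6!·4!·2!/13! = 1/180180; Racah Σ t=3..4: t=3:−1/432 t=4:+1/1152 = -5/3456; ⇒ 3j(5 4 3; 1 1 -2)² = 625/36036, sgn +1
B: Δ = 6!·4!·2!/13! = 1/180180; Racah Σ t=3..3: t=3:−1/1728 = -1/1728; ⇒ 3j(5 4 3; 2 1 -3)² = 25/858, sgn -1
I_A²/I_B² = (625/36036)/(25/858) = 25/42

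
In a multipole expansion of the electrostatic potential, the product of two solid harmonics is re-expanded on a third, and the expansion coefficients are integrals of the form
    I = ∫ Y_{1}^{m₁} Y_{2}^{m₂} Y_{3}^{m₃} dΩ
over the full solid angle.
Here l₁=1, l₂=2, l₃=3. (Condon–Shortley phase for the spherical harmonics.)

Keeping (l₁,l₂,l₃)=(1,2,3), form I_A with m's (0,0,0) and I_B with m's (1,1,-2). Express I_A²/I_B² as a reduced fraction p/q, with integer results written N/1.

Shared (l₁,l₂,l₃)=(1,2,3): N and (l;000)² cancel in I_A²/I_B².
A: Δ = 0!·2!·4!/7! = 1/105; Racah Σ t=0..0: t=0:+1/4 = 1/4; ⇒ 3j(1 2 3; 0 0 0)² = 3/35, sgn -1
B: Δ = 0!·2!·4!/7! = 1/105; Racah Σ t=0..0: t=0:+1/12 = 1/12; ⇒ 3j(1 2 3; 1 1 -2)² = 2/21, sgn -1
I_A²/I_B² = (3/35)/(2/21) = 9/10

9/10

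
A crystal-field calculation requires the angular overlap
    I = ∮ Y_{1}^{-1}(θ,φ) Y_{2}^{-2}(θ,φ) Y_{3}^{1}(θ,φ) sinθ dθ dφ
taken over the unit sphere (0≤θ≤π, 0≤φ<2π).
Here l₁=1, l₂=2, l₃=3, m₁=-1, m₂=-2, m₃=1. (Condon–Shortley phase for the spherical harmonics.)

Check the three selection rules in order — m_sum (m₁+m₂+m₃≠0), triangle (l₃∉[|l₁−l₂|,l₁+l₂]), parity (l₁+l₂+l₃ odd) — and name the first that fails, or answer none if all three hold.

Σmᵢ = -2  ✗
l₃∈[|l₁−l₂|,l₁+l₂]=[1,3], have l₃=3
Σlᵢ = 6 ⇒ even

m_sum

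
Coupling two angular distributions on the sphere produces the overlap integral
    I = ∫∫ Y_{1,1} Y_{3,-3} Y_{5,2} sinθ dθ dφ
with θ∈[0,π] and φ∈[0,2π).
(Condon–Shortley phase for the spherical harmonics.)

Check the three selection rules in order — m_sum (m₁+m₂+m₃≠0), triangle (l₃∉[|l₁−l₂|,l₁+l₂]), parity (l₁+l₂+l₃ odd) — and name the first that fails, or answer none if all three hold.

triangle

azimuthal sum: 1 − 3 + 2 = 0  ✓
2 ≤ 5 ≤ 4 (triangle on l)  ✗
L = 1 + 3 + 5 = 9 (odd)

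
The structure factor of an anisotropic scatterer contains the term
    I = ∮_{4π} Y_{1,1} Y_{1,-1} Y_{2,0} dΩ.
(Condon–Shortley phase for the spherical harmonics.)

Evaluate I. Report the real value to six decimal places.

0.126157

Rules hold: Σm=0, L=4 even, 0≤2≤2.
N = 3·3·5 = 45
Δ = 0!·2!·2!/5! = 1/30
Racah Σ t=0..0: t=0:+1/1 = 1/1
⇒ 3j(1 1 2; 0 0 0)² = 2/15, sgn +1
Racah Σ t=0..0: t=0:+1/4 = 1/4
⇒ 3j(1 1 2; 1 -1 0)² = 1/30, sgn +1
4πI² = N·(3j₀)²·(3jₘ)² = 1/5
I = +1·√(0.2/4π) = 0.12615663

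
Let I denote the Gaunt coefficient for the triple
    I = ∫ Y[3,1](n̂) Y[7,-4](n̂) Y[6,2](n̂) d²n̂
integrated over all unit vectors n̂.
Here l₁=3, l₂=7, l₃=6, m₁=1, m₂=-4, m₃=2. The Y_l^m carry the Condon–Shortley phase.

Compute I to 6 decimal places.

0.000000

1 − 4 + 2 = -1 ≠ 0: azimuthal integral kills it; I = 0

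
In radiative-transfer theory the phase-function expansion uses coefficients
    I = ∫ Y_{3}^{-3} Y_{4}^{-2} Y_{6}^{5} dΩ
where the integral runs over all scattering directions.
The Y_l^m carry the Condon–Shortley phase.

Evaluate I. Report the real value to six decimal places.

l₁+l₂+l₃=13 is odd: 3j(l;000)=0 ⇒ I=0

0.000000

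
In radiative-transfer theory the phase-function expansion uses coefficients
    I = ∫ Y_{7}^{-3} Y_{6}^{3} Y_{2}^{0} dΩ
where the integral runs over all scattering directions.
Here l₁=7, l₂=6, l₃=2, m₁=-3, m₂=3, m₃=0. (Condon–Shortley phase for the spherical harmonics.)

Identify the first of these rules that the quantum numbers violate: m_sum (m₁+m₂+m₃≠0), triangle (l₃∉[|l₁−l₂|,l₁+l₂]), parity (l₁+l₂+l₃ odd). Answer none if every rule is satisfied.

azimuthal sum: -3 + 3 + 0 = 0  ✓
1 ≤ 2 ≤ 13 (triangle on l)  ✓
L = 7 + 6 + 2 = 15 (odd)  ✗

parity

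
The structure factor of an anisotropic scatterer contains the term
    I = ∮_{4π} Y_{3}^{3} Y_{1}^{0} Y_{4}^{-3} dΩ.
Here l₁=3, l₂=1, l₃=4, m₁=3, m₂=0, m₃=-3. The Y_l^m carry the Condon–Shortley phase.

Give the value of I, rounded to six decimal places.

Checks pass: Σm=0; 8 even; l₃=4∈[2,4].
(2·3+1)(2·1+1)(2·4+1) = 189
Δ: 0! 6! 2! / 9! → 1/252
sum: t=0:+1/36 = 1/36
3j²(3 1 4; 0 0 0) = Δ·Π!·Σ² = 4/63  (sign +1)
sum: t=0:+1/720 = 1/720
3j²(3 1 4; 3 0 -3) = Δ·Π!·Σ² = 1/36  (sign -1)
combine: 4πI² = 189·4/63·1/36 = 1/3
take √, sign -1: I = -0.16286750

-0.162868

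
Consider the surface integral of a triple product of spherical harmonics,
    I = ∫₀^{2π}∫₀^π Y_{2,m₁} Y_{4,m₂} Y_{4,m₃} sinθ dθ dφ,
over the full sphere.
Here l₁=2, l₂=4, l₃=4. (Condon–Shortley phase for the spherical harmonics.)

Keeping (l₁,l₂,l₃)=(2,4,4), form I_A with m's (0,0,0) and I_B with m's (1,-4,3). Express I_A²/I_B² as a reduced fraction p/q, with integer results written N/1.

100/147

Same 2,4,4: normalisation and zero-m 3j drop out of the ratio.
A: Δ: 2! 2! 6! / 11! → 1/13860; sum: t=0:+1/192 t=1:−1/36 t=2:+1/192 = -5/288; 3j²(2 4 4; 0 0 0) = Δ·Π!·Σ² = 20/693  (sign -1)
B: Δ: 2! 2! 6! / 11! → 1/13860; sum: t=0:+1/1440 = 1/1440; 3j²(2 4 4; 1 -4 3) = Δ·Π!·Σ² = 7/165  (sign -1)
I_A²/I_B² = (20/693)/(7/165) = 100/147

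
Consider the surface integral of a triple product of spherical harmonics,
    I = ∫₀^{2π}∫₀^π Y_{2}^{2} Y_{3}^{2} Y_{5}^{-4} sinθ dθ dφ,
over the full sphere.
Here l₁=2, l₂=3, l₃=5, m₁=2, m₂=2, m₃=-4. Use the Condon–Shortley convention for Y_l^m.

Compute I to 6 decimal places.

0.268967

Checks pass: Σm=0; 10 even; l₃=5∈[1,5].
(2·2+1)(2·3+1)(2·5+1) = 385
Δ: 0! 4! 6! / 11! → 1/2310
sum: t=0:+1/144 = 1/144
3j²(2 3 5; 0 0 0) = Δ·Π!·Σ² = 10/231  (sign -1)
sum: t=0:+1/2880 = 1/2880
3j²(2 3 5; 2 2 -4) = Δ·Π!·Σ² = 3/55  (sign -1)
combine: 4πI² = 385·10/231·3/55 = 10/11
take √, sign +1: I = 0.26896683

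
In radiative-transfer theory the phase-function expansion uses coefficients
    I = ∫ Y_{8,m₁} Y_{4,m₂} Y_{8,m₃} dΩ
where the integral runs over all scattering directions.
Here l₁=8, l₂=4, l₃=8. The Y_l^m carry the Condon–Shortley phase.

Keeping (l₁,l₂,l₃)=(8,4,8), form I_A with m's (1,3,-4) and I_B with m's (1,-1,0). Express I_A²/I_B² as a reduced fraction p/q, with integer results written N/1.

275/18

l's match ⇒ only the (l;m) 3-j factors differ between A and B.
A: triangle coeff Δ(8,4,8) = 1/185175900; Σ_t [3,4]: t=3:−1/139345920 t=4:+1/313528320 = -1/250822656; (3j)²=1375/151164 [(8 4 8; 1 3 -4)], sign=-1
B: triangle coeff Δ(8,4,8) = 1/185175900; Σ_t [0,3]: t=0:+1/87091200 t=1:−1/12441600 t=2:+1/14515200 t=3:−1/139345920 = -1/139345920; (3j)²=5/8398 [(8 4 8; 1 -1 0)], sign=-1
I_A²/I_B² = (1375/151164)/(5/8398) = 275/18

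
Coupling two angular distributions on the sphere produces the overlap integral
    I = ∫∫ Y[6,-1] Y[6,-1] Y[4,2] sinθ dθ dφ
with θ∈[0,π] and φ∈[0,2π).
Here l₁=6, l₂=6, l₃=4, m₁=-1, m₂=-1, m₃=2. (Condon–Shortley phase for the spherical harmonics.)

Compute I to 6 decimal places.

0.133571

Rules hold: Σm=0, L=16 even, 0≤4≤12.
N = 13·13·9 = 1521
Δ = 8!·4!·4!/17! = 1/15315300
Racah Σ t=2..6: t=2:+1/829440 t=3:−1/25920 t=4:+1/9216 t=5:−1/25920 t=6:+1/829440 = 7/207360
⇒ 3j(6 6 4; 0 0 0)² = 28/2431, sgn +1
Racah Σ t=3..5: t=3:−1/69120 t=4:+1/20736 t=5:−1/69120 = 1/51840
⇒ 3j(6 6 4; -1 -1 2)² = 280/21879, sgn +1
4πI² = N·(3j₀)²·(3jₘ)² = 7840/34969
I = +1·√(0.224199/4π) = 0.13357079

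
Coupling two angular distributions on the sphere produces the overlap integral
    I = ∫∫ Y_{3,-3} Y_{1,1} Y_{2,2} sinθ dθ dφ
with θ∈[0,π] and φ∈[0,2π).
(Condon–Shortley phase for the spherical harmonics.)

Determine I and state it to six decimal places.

Checks pass: Σm=0; 6 even; l₃=2∈[2,4].
(2·3+1)(2·1+1)(2·2+1) = 105
Δ: 2! 4! 0! / 7! → 1/105
sum: t=1:−1/4 = -1/4
3j²(3 1 2; 0 0 0) = Δ·Π!·Σ² = 3/35  (sign -1)
sum: t=2:+1/48 = 1/48
3j²(3 1 2; -3 1 2) = Δ·Π!·Σ² = 1/7  (sign +1)
combine: 4πI² = 105·3/35·1/7 = 9/7
take √, sign -1: I = -0.31986543

-0.319865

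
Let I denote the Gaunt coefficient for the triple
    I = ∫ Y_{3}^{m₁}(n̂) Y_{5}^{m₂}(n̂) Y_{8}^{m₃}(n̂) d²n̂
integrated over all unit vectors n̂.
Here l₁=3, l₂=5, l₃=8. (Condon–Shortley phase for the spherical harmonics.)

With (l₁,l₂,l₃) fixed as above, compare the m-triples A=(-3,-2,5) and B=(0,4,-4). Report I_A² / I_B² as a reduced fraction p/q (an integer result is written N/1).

l's match ⇒ only the (l;m) 3-j factors differ between A and B.
A: triangle coeff Δ(3,5,8) = 1/136136; Σ_t [0,0]: t=0:+1/21772800 = 1/21772800; (3j)²=3/238 [(3 5 8; -3 -2 5)], sign=-1
B: triangle coeff Δ(3,5,8) = 1/136136; Σ_t [0,0]: t=0:+1/13063680 = 1/13063680; (3j)²=10/1547 [(3 5 8; 0 4 -4)], sign=+1
I_A²/I_B² = (3/238)/(10/1547) = 39/20

39/20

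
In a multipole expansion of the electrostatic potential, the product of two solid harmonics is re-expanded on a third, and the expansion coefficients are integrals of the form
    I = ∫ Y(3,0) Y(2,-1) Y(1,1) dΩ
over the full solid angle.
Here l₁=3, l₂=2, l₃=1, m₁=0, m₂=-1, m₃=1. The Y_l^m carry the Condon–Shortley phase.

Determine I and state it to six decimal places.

0.143048

Rules hold: Σm=0, L=6 even, 1≤1≤5.
N = 7·5·3 = 105
Δ = 4!·2!·0!/7! = 1/105
Racah Σ t=2..2: t=2:+1/4 = 1/4
⇒ 3j(3 2 1; 0 0 0)² = 3/35, sgn -1
Racah Σ t=1..1: t=1:−1/12 = -1/12
⇒ 3j(3 2 1; 0 -1 1)² = 1/35, sgn -1
4πI² = N·(3j₀)²·(3jₘ)² = 9/35
I = +1·√(0.257143/4π) = 0.14304817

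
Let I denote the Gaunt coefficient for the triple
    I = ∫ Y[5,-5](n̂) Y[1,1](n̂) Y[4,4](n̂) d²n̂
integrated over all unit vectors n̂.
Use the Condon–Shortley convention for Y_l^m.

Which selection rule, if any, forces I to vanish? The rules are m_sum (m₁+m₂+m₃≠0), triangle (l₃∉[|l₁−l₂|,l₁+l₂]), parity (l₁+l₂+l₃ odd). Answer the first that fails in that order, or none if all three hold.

m₁+m₂+m₃ = -5 + 1 + 4 = 0  ✓
triangle: |5−1|=4 ≤ l₃=4 ≤ 5+1=6  ✓
parity: l₁+l₂+l₃ = 10 is even  ✓

none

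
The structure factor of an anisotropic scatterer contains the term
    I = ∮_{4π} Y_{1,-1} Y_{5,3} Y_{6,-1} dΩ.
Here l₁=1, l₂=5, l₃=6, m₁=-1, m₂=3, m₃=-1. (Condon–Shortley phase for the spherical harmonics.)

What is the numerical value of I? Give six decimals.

0.000000

Σmᵢ = 1 ≠ 0, so the φ-integral vanishes; I = 0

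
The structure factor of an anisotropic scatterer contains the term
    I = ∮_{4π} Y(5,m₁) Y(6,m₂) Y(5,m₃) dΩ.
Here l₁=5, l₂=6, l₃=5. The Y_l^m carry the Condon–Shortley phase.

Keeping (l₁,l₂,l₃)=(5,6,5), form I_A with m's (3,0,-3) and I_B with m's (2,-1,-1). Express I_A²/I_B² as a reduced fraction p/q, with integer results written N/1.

841/1536

Shared (l₁,l₂,l₃)=(5,6,5): N and (l;000)² cancel in I_A²/I_B².
A: Δ = 6!·4!·6!/17! = 1/28588560; Racah Σ t=0..2: t=0:+1/2073600 t=1:−1/86400 t=2:+1/55296 = 29/4147200; ⇒ 3j(5 6 5; 3 0 -3)² = 841/145860, sgn +1
B: Δ = 6!·4!·6!/17! = 1/28588560; Racah Σ t=0..3: t=0:+1/518400 t=1:−1/23040 t=2:+1/10368 t=3:−1/41472 = 1/32400; ⇒ 3j(5 6 5; 2 -1 -1)² = 128/12155, sgn +1
I_A²/I_B² = (841/145860)/(128/12155) = 841/1536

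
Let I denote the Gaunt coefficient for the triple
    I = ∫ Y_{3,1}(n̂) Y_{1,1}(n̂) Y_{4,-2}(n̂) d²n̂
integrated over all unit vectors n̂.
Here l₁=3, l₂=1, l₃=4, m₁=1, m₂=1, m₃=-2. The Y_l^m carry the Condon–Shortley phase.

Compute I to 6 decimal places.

0.238414

Checks pass: Σm=0; 8 even; l₃=4∈[2,4].
(2·3+1)(2·1+1)(2·4+1) = 189
Δ: 0! 6! 2! / 9! → 1/252
sum: t=0:+1/36 = 1/36
3j²(3 1 4; 0 0 0) = Δ·Π!·Σ² = 4/63  (sign +1)
sum: t=0:+1/96 = 1/96
3j²(3 1 4; 1 1 -2) = Δ·Π!·Σ² = 5/84  (sign +1)
combine: 4πI² = 189·4/63·5/84 = 5/7
take √, sign +1: I = 0.23841361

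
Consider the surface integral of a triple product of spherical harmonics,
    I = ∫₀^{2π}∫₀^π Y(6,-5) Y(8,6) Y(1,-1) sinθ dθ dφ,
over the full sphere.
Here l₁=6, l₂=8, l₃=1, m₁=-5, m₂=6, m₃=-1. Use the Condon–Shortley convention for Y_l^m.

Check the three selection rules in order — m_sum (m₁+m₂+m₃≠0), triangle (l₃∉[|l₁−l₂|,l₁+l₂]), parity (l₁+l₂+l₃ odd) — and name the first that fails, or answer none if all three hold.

azimuthal sum: -5 + 6 − 1 = 0  ✓
2 ≤ 1 ≤ 14 (triangle on l)  ✗
L = 6 + 8 + 1 = 15 (odd)

triangle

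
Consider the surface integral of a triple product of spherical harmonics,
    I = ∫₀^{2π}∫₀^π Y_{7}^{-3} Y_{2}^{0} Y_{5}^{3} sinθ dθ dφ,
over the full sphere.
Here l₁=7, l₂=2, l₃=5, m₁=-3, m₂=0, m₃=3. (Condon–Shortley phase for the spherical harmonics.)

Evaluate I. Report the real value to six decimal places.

Rules hold: Σm=0, L=14 even, 5≤5≤9.
N = 15·5·11 = 825
Δ = 4!·10!·0!/15! = 1/15015
Racah Σ t=2..2: t=2:+1/57600 = 1/57600
⇒ 3j(7 2 5; 0 0 0)² = 21/715, sgn -1
Racah Σ t=2..2: t=2:+1/322560 = 1/322560
⇒ 3j(7 2 5; -3 0 3)² = 18/1001, sgn +1
4πI² = N·(3j₀)²·(3jₘ)² = 810/1859
I = -1·√(0.435718/4π) = -0.18620781

-0.186208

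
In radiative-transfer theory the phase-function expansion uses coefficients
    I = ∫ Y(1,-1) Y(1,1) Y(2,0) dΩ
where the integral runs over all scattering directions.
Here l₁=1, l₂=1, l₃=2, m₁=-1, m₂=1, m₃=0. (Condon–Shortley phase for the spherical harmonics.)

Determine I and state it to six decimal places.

Rules hold: Σm=0, L=4 even, 0≤2≤2.
N = 3·3·5 = 45
Δ = 0!·2!·2!/5! = 1/30
Racah Σ t=0..0: t=0:+1/1 = 1/1
⇒ 3j(1 1 2; 0 0 0)² = 2/15, sgn +1
Racah Σ t=0..0: t=0:+1/4 = 1/4
⇒ 3j(1 1 2; -1 1 0)² = 1/30, sgn +1
4πI² = N·(3j₀)²·(3jₘ)² = 1/5
I = +1·√(0.2/4π) = 0.12615663

0.126157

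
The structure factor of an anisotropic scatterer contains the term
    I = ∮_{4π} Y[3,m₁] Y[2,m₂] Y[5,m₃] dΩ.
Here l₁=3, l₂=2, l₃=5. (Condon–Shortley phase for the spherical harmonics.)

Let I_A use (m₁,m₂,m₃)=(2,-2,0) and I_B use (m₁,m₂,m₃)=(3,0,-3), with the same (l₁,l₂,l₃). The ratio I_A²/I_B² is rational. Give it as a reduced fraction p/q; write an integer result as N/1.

l's match ⇒ only the (l;m) 3-j factors differ between A and B.
A: triangle coeff Δ(3,2,5) = 1/2310; Σ_t [0,0]: t=0:+1/2880 = 1/2880; (3j)²=1/462 [(3 2 5; 2 -2 0)], sign=-1
B: triangle coeff Δ(3,2,5) = 1/2310; Σ_t [0,0]: t=0:+1/2880 = 1/2880; (3j)²=2/165 [(3 2 5; 3 0 -3)], sign=+1
I_A²/I_B² = (1/462)/(2/165) = 5/28

5/28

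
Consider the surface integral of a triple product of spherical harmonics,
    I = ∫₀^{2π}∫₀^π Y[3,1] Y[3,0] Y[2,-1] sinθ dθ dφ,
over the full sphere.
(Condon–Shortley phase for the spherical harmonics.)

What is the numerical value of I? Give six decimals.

-0.059471

Rules hold: Σm=0, L=8 even, 0≤2≤6.
N = 7·7·5 = 245
Δ = 4!·2!·2!/9! = 1/3780
Racah Σ t=1..3: t=1:−1/24 t=2:+1/4 t=3:−1/24 = 1/6
⇒ 3j(3 3 2; 0 0 0)² = 4/105, sgn +1
Racah Σ t=1..2: t=1:−1/12 t=2:+1/8 = 1/24
⇒ 3j(3 3 2; 1 0 -1)² = 1/210, sgn -1
4πI² = N·(3j₀)²·(3jₘ)² = 2/45
I = -1·√(0.0444444/4π) = -0.05947080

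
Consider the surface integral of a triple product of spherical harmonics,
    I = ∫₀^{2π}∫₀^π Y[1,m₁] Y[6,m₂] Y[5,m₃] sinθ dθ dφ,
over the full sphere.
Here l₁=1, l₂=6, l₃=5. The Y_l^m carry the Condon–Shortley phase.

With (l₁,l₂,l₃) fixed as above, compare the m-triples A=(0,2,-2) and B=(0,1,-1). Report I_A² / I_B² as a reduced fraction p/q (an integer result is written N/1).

Same 1,6,5: normalisation and zero-m 3j drop out of the ratio.
A: Δ: 2! 0! 10! / 13! → 1/858; sum: t=1:−1/30240 = -1/30240; 3j²(1 6 5; 0 2 -2) = Δ·Π!·Σ² = 16/429  (sign +1)
B: Δ: 2! 0! 10! / 13! → 1/858; sum: t=1:−1/17280 = -1/17280; 3j²(1 6 5; 0 1 -1) = Δ·Π!·Σ² = 35/858  (sign -1)
I_A²/I_B² = (16/429)/(35/858) = 32/35

32/35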